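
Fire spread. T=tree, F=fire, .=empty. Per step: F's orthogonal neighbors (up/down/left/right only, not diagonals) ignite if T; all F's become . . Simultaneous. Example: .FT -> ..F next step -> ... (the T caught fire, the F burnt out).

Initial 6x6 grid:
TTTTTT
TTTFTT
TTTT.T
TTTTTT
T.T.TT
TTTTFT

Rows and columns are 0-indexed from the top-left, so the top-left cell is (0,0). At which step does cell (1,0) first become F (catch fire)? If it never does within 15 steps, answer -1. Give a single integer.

Step 1: cell (1,0)='T' (+7 fires, +2 burnt)
Step 2: cell (1,0)='T' (+9 fires, +7 burnt)
Step 3: cell (1,0)='F' (+9 fires, +9 burnt)
  -> target ignites at step 3
Step 4: cell (1,0)='.' (+4 fires, +9 burnt)
Step 5: cell (1,0)='.' (+2 fires, +4 burnt)
Step 6: cell (1,0)='.' (+0 fires, +2 burnt)
  fire out at step 6

3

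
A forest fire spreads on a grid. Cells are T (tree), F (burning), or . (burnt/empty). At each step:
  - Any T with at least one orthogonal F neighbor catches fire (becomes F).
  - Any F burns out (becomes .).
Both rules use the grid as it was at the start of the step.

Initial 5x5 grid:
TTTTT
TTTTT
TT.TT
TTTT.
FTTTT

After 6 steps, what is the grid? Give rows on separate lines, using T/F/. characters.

Step 1: 2 trees catch fire, 1 burn out
  TTTTT
  TTTTT
  TT.TT
  FTTT.
  .FTTT
Step 2: 3 trees catch fire, 2 burn out
  TTTTT
  TTTTT
  FT.TT
  .FTT.
  ..FTT
Step 3: 4 trees catch fire, 3 burn out
  TTTTT
  FTTTT
  .F.TT
  ..FT.
  ...FT
Step 4: 4 trees catch fire, 4 burn out
  FTTTT
  .FTTT
  ...TT
  ...F.
  ....F
Step 5: 3 trees catch fire, 4 burn out
  .FTTT
  ..FTT
  ...FT
  .....
  .....
Step 6: 3 trees catch fire, 3 burn out
  ..FTT
  ...FT
  ....F
  .....
  .....

..FTT
...FT
....F
.....
.....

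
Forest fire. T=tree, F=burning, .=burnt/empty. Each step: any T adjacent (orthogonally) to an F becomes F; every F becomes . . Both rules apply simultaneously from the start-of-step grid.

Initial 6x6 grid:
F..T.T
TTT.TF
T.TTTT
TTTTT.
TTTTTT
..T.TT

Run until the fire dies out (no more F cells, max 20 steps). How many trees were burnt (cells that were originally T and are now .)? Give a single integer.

Step 1: +4 fires, +2 burnt (F count now 4)
Step 2: +3 fires, +4 burnt (F count now 3)
Step 3: +4 fires, +3 burnt (F count now 4)
Step 4: +5 fires, +4 burnt (F count now 5)
Step 5: +5 fires, +5 burnt (F count now 5)
Step 6: +2 fires, +5 burnt (F count now 2)
Step 7: +1 fires, +2 burnt (F count now 1)
Step 8: +0 fires, +1 burnt (F count now 0)
Fire out after step 8
Initially T: 25, now '.': 35
Total burnt (originally-T cells now '.'): 24

Answer: 24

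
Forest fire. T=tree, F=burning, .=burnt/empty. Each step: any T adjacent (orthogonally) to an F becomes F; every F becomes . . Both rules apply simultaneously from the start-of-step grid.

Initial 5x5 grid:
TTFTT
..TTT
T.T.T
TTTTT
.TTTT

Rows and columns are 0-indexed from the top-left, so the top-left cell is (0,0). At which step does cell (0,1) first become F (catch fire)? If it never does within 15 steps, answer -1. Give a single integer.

Step 1: cell (0,1)='F' (+3 fires, +1 burnt)
  -> target ignites at step 1
Step 2: cell (0,1)='.' (+4 fires, +3 burnt)
Step 3: cell (0,1)='.' (+2 fires, +4 burnt)
Step 4: cell (0,1)='.' (+4 fires, +2 burnt)
Step 5: cell (0,1)='.' (+4 fires, +4 burnt)
Step 6: cell (0,1)='.' (+2 fires, +4 burnt)
Step 7: cell (0,1)='.' (+0 fires, +2 burnt)
  fire out at step 7

1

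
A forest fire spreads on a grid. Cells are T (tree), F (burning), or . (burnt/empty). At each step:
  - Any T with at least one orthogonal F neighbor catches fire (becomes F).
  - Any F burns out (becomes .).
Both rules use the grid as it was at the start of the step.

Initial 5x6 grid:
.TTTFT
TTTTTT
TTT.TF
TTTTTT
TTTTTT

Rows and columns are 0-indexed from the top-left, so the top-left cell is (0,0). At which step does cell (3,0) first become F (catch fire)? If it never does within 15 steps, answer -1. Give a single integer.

Step 1: cell (3,0)='T' (+6 fires, +2 burnt)
Step 2: cell (3,0)='T' (+4 fires, +6 burnt)
Step 3: cell (3,0)='T' (+4 fires, +4 burnt)
Step 4: cell (3,0)='T' (+4 fires, +4 burnt)
Step 5: cell (3,0)='T' (+4 fires, +4 burnt)
Step 6: cell (3,0)='F' (+3 fires, +4 burnt)
  -> target ignites at step 6
Step 7: cell (3,0)='.' (+1 fires, +3 burnt)
Step 8: cell (3,0)='.' (+0 fires, +1 burnt)
  fire out at step 8

6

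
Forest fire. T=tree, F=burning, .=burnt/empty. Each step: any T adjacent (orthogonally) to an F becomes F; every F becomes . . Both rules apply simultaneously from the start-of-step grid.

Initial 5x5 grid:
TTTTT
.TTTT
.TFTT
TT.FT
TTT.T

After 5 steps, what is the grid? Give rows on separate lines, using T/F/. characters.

Step 1: 4 trees catch fire, 2 burn out
  TTTTT
  .TFTT
  .F.FT
  TT..F
  TTT.T
Step 2: 6 trees catch fire, 4 burn out
  TTFTT
  .F.FT
  ....F
  TF...
  TTT.F
Step 3: 5 trees catch fire, 6 burn out
  TF.FT
  ....F
  .....
  F....
  TFT..
Step 4: 4 trees catch fire, 5 burn out
  F...F
  .....
  .....
  .....
  F.F..
Step 5: 0 trees catch fire, 4 burn out
  .....
  .....
  .....
  .....
  .....

.....
.....
.....
.....
.....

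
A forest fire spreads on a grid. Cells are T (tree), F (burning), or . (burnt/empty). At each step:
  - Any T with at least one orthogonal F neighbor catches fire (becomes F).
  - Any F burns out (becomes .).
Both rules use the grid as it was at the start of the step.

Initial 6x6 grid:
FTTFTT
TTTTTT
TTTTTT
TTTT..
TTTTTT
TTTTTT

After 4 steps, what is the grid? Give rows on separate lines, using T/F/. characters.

Step 1: 5 trees catch fire, 2 burn out
  .FF.FT
  FTTFTT
  TTTTTT
  TTTT..
  TTTTTT
  TTTTTT
Step 2: 6 trees catch fire, 5 burn out
  .....F
  .FF.FT
  FTTFTT
  TTTT..
  TTTTTT
  TTTTTT
Step 3: 6 trees catch fire, 6 burn out
  ......
  .....F
  .FF.FT
  FTTF..
  TTTTTT
  TTTTTT
Step 4: 5 trees catch fire, 6 burn out
  ......
  ......
  .....F
  .FF...
  FTTFTT
  TTTTTT

......
......
.....F
.FF...
FTTFTT
TTTTTT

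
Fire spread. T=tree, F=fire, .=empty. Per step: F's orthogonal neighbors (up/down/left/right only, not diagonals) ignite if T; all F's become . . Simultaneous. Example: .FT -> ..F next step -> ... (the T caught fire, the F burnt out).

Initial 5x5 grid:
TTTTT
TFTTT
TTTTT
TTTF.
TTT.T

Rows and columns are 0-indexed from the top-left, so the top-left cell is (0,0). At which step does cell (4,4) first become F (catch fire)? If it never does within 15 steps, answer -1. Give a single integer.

Step 1: cell (4,4)='T' (+6 fires, +2 burnt)
Step 2: cell (4,4)='T' (+8 fires, +6 burnt)
Step 3: cell (4,4)='T' (+4 fires, +8 burnt)
Step 4: cell (4,4)='T' (+2 fires, +4 burnt)
Step 5: cell (4,4)='T' (+0 fires, +2 burnt)
  fire out at step 5
Target never catches fire within 15 steps

-1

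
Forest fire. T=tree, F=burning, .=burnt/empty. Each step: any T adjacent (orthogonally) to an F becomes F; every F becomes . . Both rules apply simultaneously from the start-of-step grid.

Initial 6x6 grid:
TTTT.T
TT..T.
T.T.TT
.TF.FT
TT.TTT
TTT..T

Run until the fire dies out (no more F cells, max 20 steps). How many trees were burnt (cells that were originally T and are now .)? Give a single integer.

Answer: 15

Derivation:
Step 1: +5 fires, +2 burnt (F count now 5)
Step 2: +5 fires, +5 burnt (F count now 5)
Step 3: +3 fires, +5 burnt (F count now 3)
Step 4: +2 fires, +3 burnt (F count now 2)
Step 5: +0 fires, +2 burnt (F count now 0)
Fire out after step 5
Initially T: 23, now '.': 28
Total burnt (originally-T cells now '.'): 15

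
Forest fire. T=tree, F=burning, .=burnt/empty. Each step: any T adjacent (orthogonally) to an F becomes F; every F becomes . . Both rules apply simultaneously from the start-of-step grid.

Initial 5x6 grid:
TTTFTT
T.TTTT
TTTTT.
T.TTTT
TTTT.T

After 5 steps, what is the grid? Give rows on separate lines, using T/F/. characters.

Step 1: 3 trees catch fire, 1 burn out
  TTF.FT
  T.TFTT
  TTTTT.
  T.TTTT
  TTTT.T
Step 2: 5 trees catch fire, 3 burn out
  TF...F
  T.F.FT
  TTTFT.
  T.TTTT
  TTTT.T
Step 3: 5 trees catch fire, 5 burn out
  F.....
  T....F
  TTF.F.
  T.TFTT
  TTTT.T
Step 4: 5 trees catch fire, 5 burn out
  ......
  F.....
  TF....
  T.F.FT
  TTTF.T
Step 5: 3 trees catch fire, 5 burn out
  ......
  ......
  F.....
  T....F
  TTF..T

......
......
F.....
T....F
TTF..T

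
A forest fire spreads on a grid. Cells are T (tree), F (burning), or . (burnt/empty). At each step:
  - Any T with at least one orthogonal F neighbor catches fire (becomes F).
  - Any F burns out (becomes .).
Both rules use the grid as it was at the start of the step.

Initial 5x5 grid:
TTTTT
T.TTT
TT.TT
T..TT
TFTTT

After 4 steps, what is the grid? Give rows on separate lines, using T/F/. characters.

Step 1: 2 trees catch fire, 1 burn out
  TTTTT
  T.TTT
  TT.TT
  T..TT
  F.FTT
Step 2: 2 trees catch fire, 2 burn out
  TTTTT
  T.TTT
  TT.TT
  F..TT
  ...FT
Step 3: 3 trees catch fire, 2 burn out
  TTTTT
  T.TTT
  FT.TT
  ...FT
  ....F
Step 4: 4 trees catch fire, 3 burn out
  TTTTT
  F.TTT
  .F.FT
  ....F
  .....

TTTTT
F.TTT
.F.FT
....F
.....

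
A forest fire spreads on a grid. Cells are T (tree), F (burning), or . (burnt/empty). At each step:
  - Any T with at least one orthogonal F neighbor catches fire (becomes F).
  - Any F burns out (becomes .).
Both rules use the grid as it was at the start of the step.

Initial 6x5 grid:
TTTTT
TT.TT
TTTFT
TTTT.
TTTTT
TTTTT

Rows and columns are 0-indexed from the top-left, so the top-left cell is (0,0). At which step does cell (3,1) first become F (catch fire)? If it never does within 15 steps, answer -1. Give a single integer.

Step 1: cell (3,1)='T' (+4 fires, +1 burnt)
Step 2: cell (3,1)='T' (+5 fires, +4 burnt)
Step 3: cell (3,1)='F' (+8 fires, +5 burnt)
  -> target ignites at step 3
Step 4: cell (3,1)='.' (+6 fires, +8 burnt)
Step 5: cell (3,1)='.' (+3 fires, +6 burnt)
Step 6: cell (3,1)='.' (+1 fires, +3 burnt)
Step 7: cell (3,1)='.' (+0 fires, +1 burnt)
  fire out at step 7

3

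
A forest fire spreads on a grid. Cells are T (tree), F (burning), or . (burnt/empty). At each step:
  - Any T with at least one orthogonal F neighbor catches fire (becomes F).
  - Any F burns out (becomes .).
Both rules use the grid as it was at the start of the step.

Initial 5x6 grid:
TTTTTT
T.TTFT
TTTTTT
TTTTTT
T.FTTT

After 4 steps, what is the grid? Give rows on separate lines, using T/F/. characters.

Step 1: 6 trees catch fire, 2 burn out
  TTTTFT
  T.TF.F
  TTTTFT
  TTFTTT
  T..FTT
Step 2: 10 trees catch fire, 6 burn out
  TTTF.F
  T.F...
  TTFF.F
  TF.FFT
  T...FT
Step 3: 5 trees catch fire, 10 burn out
  TTF...
  T.....
  TF....
  F....F
  T....F
Step 4: 3 trees catch fire, 5 burn out
  TF....
  T.....
  F.....
  ......
  F.....

TF....
T.....
F.....
......
F.....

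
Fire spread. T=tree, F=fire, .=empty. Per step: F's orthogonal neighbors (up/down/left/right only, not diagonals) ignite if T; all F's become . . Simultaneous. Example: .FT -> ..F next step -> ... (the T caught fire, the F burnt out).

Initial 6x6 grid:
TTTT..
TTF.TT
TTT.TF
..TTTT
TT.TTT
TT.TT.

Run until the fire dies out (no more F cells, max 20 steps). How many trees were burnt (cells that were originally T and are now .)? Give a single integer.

Step 1: +6 fires, +2 burnt (F count now 6)
Step 2: +8 fires, +6 burnt (F count now 8)
Step 3: +4 fires, +8 burnt (F count now 4)
Step 4: +2 fires, +4 burnt (F count now 2)
Step 5: +1 fires, +2 burnt (F count now 1)
Step 6: +0 fires, +1 burnt (F count now 0)
Fire out after step 6
Initially T: 25, now '.': 32
Total burnt (originally-T cells now '.'): 21

Answer: 21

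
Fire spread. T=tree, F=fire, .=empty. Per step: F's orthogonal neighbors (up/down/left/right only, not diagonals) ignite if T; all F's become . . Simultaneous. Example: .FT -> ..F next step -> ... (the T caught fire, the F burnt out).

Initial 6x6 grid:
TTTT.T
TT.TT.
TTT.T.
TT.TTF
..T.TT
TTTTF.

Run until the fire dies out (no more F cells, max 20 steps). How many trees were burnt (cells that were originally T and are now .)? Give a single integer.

Answer: 23

Derivation:
Step 1: +4 fires, +2 burnt (F count now 4)
Step 2: +3 fires, +4 burnt (F count now 3)
Step 3: +3 fires, +3 burnt (F count now 3)
Step 4: +2 fires, +3 burnt (F count now 2)
Step 5: +1 fires, +2 burnt (F count now 1)
Step 6: +1 fires, +1 burnt (F count now 1)
Step 7: +1 fires, +1 burnt (F count now 1)
Step 8: +2 fires, +1 burnt (F count now 2)
Step 9: +2 fires, +2 burnt (F count now 2)
Step 10: +3 fires, +2 burnt (F count now 3)
Step 11: +1 fires, +3 burnt (F count now 1)
Step 12: +0 fires, +1 burnt (F count now 0)
Fire out after step 12
Initially T: 24, now '.': 35
Total burnt (originally-T cells now '.'): 23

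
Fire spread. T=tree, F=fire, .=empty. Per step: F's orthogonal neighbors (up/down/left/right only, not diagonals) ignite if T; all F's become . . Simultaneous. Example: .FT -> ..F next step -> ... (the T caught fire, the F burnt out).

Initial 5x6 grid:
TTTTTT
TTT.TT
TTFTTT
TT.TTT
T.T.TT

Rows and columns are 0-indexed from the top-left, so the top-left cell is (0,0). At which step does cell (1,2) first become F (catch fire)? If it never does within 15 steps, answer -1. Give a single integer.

Step 1: cell (1,2)='F' (+3 fires, +1 burnt)
  -> target ignites at step 1
Step 2: cell (1,2)='.' (+6 fires, +3 burnt)
Step 3: cell (1,2)='.' (+7 fires, +6 burnt)
Step 4: cell (1,2)='.' (+6 fires, +7 burnt)
Step 5: cell (1,2)='.' (+2 fires, +6 burnt)
Step 6: cell (1,2)='.' (+0 fires, +2 burnt)
  fire out at step 6

1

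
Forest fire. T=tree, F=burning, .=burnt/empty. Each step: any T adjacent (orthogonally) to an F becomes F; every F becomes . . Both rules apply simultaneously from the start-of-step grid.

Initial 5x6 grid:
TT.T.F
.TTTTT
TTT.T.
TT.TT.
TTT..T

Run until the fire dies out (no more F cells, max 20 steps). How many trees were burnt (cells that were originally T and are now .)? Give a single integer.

Step 1: +1 fires, +1 burnt (F count now 1)
Step 2: +1 fires, +1 burnt (F count now 1)
Step 3: +2 fires, +1 burnt (F count now 2)
Step 4: +3 fires, +2 burnt (F count now 3)
Step 5: +3 fires, +3 burnt (F count now 3)
Step 6: +2 fires, +3 burnt (F count now 2)
Step 7: +3 fires, +2 burnt (F count now 3)
Step 8: +2 fires, +3 burnt (F count now 2)
Step 9: +2 fires, +2 burnt (F count now 2)
Step 10: +0 fires, +2 burnt (F count now 0)
Fire out after step 10
Initially T: 20, now '.': 29
Total burnt (originally-T cells now '.'): 19

Answer: 19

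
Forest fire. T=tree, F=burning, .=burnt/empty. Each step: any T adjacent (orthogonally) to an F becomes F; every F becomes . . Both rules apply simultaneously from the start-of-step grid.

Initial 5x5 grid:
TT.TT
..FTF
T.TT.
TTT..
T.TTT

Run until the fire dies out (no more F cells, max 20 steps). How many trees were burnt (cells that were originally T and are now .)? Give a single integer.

Step 1: +3 fires, +2 burnt (F count now 3)
Step 2: +3 fires, +3 burnt (F count now 3)
Step 3: +2 fires, +3 burnt (F count now 2)
Step 4: +2 fires, +2 burnt (F count now 2)
Step 5: +3 fires, +2 burnt (F count now 3)
Step 6: +0 fires, +3 burnt (F count now 0)
Fire out after step 6
Initially T: 15, now '.': 23
Total burnt (originally-T cells now '.'): 13

Answer: 13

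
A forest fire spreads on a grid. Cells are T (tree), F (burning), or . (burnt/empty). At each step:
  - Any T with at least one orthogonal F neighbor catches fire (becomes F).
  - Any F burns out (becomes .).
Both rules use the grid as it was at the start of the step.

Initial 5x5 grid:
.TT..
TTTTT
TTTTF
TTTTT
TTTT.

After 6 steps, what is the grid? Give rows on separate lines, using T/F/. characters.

Step 1: 3 trees catch fire, 1 burn out
  .TT..
  TTTTF
  TTTF.
  TTTTF
  TTTT.
Step 2: 3 trees catch fire, 3 burn out
  .TT..
  TTTF.
  TTF..
  TTTF.
  TTTT.
Step 3: 4 trees catch fire, 3 burn out
  .TT..
  TTF..
  TF...
  TTF..
  TTTF.
Step 4: 5 trees catch fire, 4 burn out
  .TF..
  TF...
  F....
  TF...
  TTF..
Step 5: 4 trees catch fire, 5 burn out
  .F...
  F....
  .....
  F....
  TF...
Step 6: 1 trees catch fire, 4 burn out
  .....
  .....
  .....
  .....
  F....

.....
.....
.....
.....
F....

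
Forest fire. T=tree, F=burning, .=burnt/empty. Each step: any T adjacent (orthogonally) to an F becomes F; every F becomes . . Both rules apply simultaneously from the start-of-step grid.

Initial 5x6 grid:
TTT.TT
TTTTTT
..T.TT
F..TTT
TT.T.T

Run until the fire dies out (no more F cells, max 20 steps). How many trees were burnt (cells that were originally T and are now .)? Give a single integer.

Step 1: +1 fires, +1 burnt (F count now 1)
Step 2: +1 fires, +1 burnt (F count now 1)
Step 3: +0 fires, +1 burnt (F count now 0)
Fire out after step 3
Initially T: 21, now '.': 11
Total burnt (originally-T cells now '.'): 2

Answer: 2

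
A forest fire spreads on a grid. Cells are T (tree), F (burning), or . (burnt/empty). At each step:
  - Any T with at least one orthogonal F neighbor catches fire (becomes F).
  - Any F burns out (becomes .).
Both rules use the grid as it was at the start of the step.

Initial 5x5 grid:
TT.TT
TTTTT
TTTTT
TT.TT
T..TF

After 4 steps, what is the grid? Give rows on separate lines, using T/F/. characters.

Step 1: 2 trees catch fire, 1 burn out
  TT.TT
  TTTTT
  TTTTT
  TT.TF
  T..F.
Step 2: 2 trees catch fire, 2 burn out
  TT.TT
  TTTTT
  TTTTF
  TT.F.
  T....
Step 3: 2 trees catch fire, 2 burn out
  TT.TT
  TTTTF
  TTTF.
  TT...
  T....
Step 4: 3 trees catch fire, 2 burn out
  TT.TF
  TTTF.
  TTF..
  TT...
  T....

TT.TF
TTTF.
TTF..
TT...
T....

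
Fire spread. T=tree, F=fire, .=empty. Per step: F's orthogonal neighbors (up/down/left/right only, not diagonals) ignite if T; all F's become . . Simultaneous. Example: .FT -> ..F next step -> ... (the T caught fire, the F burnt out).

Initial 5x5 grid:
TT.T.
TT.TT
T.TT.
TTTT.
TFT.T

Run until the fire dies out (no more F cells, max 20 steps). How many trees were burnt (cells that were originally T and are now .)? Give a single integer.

Step 1: +3 fires, +1 burnt (F count now 3)
Step 2: +2 fires, +3 burnt (F count now 2)
Step 3: +3 fires, +2 burnt (F count now 3)
Step 4: +2 fires, +3 burnt (F count now 2)
Step 5: +3 fires, +2 burnt (F count now 3)
Step 6: +3 fires, +3 burnt (F count now 3)
Step 7: +0 fires, +3 burnt (F count now 0)
Fire out after step 7
Initially T: 17, now '.': 24
Total burnt (originally-T cells now '.'): 16

Answer: 16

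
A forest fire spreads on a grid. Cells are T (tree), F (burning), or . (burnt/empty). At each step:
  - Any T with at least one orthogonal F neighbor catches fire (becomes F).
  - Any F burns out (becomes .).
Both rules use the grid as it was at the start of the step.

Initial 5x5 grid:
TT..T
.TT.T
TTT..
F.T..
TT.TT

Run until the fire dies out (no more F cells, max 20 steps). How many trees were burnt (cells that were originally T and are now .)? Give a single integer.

Step 1: +2 fires, +1 burnt (F count now 2)
Step 2: +2 fires, +2 burnt (F count now 2)
Step 3: +2 fires, +2 burnt (F count now 2)
Step 4: +3 fires, +2 burnt (F count now 3)
Step 5: +1 fires, +3 burnt (F count now 1)
Step 6: +0 fires, +1 burnt (F count now 0)
Fire out after step 6
Initially T: 14, now '.': 21
Total burnt (originally-T cells now '.'): 10

Answer: 10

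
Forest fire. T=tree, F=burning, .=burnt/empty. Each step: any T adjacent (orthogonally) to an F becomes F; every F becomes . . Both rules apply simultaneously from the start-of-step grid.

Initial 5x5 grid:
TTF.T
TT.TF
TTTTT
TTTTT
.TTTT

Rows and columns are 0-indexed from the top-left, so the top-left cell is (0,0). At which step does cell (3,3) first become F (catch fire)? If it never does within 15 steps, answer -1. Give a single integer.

Step 1: cell (3,3)='T' (+4 fires, +2 burnt)
Step 2: cell (3,3)='T' (+4 fires, +4 burnt)
Step 3: cell (3,3)='F' (+5 fires, +4 burnt)
  -> target ignites at step 3
Step 4: cell (3,3)='.' (+4 fires, +5 burnt)
Step 5: cell (3,3)='.' (+3 fires, +4 burnt)
Step 6: cell (3,3)='.' (+0 fires, +3 burnt)
  fire out at step 6

3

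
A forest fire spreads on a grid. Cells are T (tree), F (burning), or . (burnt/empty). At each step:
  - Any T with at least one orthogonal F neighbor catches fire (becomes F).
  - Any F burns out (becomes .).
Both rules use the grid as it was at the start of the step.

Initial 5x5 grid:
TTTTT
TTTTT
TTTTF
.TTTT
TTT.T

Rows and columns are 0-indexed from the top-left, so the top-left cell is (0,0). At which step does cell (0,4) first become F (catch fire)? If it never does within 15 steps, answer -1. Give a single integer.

Step 1: cell (0,4)='T' (+3 fires, +1 burnt)
Step 2: cell (0,4)='F' (+5 fires, +3 burnt)
  -> target ignites at step 2
Step 3: cell (0,4)='.' (+4 fires, +5 burnt)
Step 4: cell (0,4)='.' (+5 fires, +4 burnt)
Step 5: cell (0,4)='.' (+3 fires, +5 burnt)
Step 6: cell (0,4)='.' (+2 fires, +3 burnt)
Step 7: cell (0,4)='.' (+0 fires, +2 burnt)
  fire out at step 7

2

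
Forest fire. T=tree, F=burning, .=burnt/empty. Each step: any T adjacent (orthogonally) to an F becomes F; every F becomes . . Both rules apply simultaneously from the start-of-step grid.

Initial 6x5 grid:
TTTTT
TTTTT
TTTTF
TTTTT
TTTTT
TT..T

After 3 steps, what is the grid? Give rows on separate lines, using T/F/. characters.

Step 1: 3 trees catch fire, 1 burn out
  TTTTT
  TTTTF
  TTTF.
  TTTTF
  TTTTT
  TT..T
Step 2: 5 trees catch fire, 3 burn out
  TTTTF
  TTTF.
  TTF..
  TTTF.
  TTTTF
  TT..T
Step 3: 6 trees catch fire, 5 burn out
  TTTF.
  TTF..
  TF...
  TTF..
  TTTF.
  TT..F

TTTF.
TTF..
TF...
TTF..
TTTF.
TT..F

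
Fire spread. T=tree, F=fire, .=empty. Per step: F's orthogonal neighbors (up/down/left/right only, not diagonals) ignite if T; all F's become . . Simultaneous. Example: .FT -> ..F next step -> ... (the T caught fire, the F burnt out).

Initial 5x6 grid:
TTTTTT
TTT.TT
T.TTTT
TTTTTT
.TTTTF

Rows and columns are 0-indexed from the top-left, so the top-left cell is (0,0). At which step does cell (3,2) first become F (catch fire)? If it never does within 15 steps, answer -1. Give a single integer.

Step 1: cell (3,2)='T' (+2 fires, +1 burnt)
Step 2: cell (3,2)='T' (+3 fires, +2 burnt)
Step 3: cell (3,2)='T' (+4 fires, +3 burnt)
Step 4: cell (3,2)='F' (+5 fires, +4 burnt)
  -> target ignites at step 4
Step 5: cell (3,2)='.' (+3 fires, +5 burnt)
Step 6: cell (3,2)='.' (+3 fires, +3 burnt)
Step 7: cell (3,2)='.' (+3 fires, +3 burnt)
Step 8: cell (3,2)='.' (+2 fires, +3 burnt)
Step 9: cell (3,2)='.' (+1 fires, +2 burnt)
Step 10: cell (3,2)='.' (+0 fires, +1 burnt)
  fire out at step 10

4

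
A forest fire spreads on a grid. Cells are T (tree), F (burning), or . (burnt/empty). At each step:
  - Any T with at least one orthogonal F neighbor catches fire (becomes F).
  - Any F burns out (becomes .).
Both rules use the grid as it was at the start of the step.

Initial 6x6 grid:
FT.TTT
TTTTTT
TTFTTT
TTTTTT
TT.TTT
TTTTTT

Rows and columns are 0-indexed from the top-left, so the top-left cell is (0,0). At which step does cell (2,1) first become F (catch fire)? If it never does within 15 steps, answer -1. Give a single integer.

Step 1: cell (2,1)='F' (+6 fires, +2 burnt)
  -> target ignites at step 1
Step 2: cell (2,1)='.' (+6 fires, +6 burnt)
Step 3: cell (2,1)='.' (+7 fires, +6 burnt)
Step 4: cell (2,1)='.' (+7 fires, +7 burnt)
Step 5: cell (2,1)='.' (+5 fires, +7 burnt)
Step 6: cell (2,1)='.' (+1 fires, +5 burnt)
Step 7: cell (2,1)='.' (+0 fires, +1 burnt)
  fire out at step 7

1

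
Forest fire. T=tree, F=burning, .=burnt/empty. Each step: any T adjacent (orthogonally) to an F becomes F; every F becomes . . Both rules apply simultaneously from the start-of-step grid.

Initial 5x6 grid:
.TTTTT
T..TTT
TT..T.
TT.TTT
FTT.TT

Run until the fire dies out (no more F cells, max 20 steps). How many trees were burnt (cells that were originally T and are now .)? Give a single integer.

Answer: 7

Derivation:
Step 1: +2 fires, +1 burnt (F count now 2)
Step 2: +3 fires, +2 burnt (F count now 3)
Step 3: +2 fires, +3 burnt (F count now 2)
Step 4: +0 fires, +2 burnt (F count now 0)
Fire out after step 4
Initially T: 21, now '.': 16
Total burnt (originally-T cells now '.'): 7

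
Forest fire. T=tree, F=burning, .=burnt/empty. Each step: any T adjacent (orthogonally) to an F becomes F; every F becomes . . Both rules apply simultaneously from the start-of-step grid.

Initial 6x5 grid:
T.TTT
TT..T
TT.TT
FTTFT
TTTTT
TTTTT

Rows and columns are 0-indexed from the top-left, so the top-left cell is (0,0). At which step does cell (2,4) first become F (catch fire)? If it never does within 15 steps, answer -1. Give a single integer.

Step 1: cell (2,4)='T' (+7 fires, +2 burnt)
Step 2: cell (2,4)='F' (+8 fires, +7 burnt)
  -> target ignites at step 2
Step 3: cell (2,4)='.' (+6 fires, +8 burnt)
Step 4: cell (2,4)='.' (+1 fires, +6 burnt)
Step 5: cell (2,4)='.' (+1 fires, +1 burnt)
Step 6: cell (2,4)='.' (+1 fires, +1 burnt)
Step 7: cell (2,4)='.' (+0 fires, +1 burnt)
  fire out at step 7

2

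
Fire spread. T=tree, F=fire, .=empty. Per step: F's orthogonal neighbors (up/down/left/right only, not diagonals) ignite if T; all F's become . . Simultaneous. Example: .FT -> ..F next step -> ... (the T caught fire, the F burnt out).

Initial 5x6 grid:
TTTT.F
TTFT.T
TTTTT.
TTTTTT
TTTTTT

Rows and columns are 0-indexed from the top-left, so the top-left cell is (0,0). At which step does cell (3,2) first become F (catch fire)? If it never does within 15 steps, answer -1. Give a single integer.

Step 1: cell (3,2)='T' (+5 fires, +2 burnt)
Step 2: cell (3,2)='F' (+6 fires, +5 burnt)
  -> target ignites at step 2
Step 3: cell (3,2)='.' (+6 fires, +6 burnt)
Step 4: cell (3,2)='.' (+4 fires, +6 burnt)
Step 5: cell (3,2)='.' (+3 fires, +4 burnt)
Step 6: cell (3,2)='.' (+1 fires, +3 burnt)
Step 7: cell (3,2)='.' (+0 fires, +1 burnt)
  fire out at step 7

2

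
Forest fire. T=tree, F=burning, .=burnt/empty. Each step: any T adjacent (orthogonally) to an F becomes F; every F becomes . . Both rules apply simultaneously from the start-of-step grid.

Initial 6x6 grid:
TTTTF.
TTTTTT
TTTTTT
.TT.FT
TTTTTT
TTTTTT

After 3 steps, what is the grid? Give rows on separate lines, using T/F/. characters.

Step 1: 5 trees catch fire, 2 burn out
  TTTF..
  TTTTFT
  TTTTFT
  .TT..F
  TTTTFT
  TTTTTT
Step 2: 8 trees catch fire, 5 burn out
  TTF...
  TTTF.F
  TTTF.F
  .TT...
  TTTF.F
  TTTTFT
Step 3: 6 trees catch fire, 8 burn out
  TF....
  TTF...
  TTF...
  .TT...
  TTF...
  TTTF.F

TF....
TTF...
TTF...
.TT...
TTF...
TTTF.F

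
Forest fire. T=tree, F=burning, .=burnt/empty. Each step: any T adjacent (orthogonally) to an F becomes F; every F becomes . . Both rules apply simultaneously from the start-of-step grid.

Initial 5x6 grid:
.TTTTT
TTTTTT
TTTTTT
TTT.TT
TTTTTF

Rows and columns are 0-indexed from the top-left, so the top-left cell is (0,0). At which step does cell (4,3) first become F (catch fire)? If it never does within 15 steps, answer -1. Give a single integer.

Step 1: cell (4,3)='T' (+2 fires, +1 burnt)
Step 2: cell (4,3)='F' (+3 fires, +2 burnt)
  -> target ignites at step 2
Step 3: cell (4,3)='.' (+3 fires, +3 burnt)
Step 4: cell (4,3)='.' (+5 fires, +3 burnt)
Step 5: cell (4,3)='.' (+5 fires, +5 burnt)
Step 6: cell (4,3)='.' (+4 fires, +5 burnt)
Step 7: cell (4,3)='.' (+3 fires, +4 burnt)
Step 8: cell (4,3)='.' (+2 fires, +3 burnt)
Step 9: cell (4,3)='.' (+0 fires, +2 burnt)
  fire out at step 9

2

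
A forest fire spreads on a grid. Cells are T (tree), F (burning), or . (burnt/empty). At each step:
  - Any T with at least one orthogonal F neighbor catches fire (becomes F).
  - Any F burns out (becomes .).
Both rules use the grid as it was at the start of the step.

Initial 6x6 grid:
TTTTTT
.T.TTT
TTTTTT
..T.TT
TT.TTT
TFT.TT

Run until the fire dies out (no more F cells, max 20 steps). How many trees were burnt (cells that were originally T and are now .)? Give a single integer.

Step 1: +3 fires, +1 burnt (F count now 3)
Step 2: +1 fires, +3 burnt (F count now 1)
Step 3: +0 fires, +1 burnt (F count now 0)
Fire out after step 3
Initially T: 28, now '.': 12
Total burnt (originally-T cells now '.'): 4

Answer: 4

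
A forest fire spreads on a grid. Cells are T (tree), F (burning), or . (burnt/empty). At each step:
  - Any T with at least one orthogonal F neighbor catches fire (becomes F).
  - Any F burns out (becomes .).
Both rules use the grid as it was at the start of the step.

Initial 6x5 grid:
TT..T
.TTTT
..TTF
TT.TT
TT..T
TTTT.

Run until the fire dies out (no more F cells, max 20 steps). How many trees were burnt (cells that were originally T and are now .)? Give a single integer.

Answer: 12

Derivation:
Step 1: +3 fires, +1 burnt (F count now 3)
Step 2: +5 fires, +3 burnt (F count now 5)
Step 3: +1 fires, +5 burnt (F count now 1)
Step 4: +1 fires, +1 burnt (F count now 1)
Step 5: +1 fires, +1 burnt (F count now 1)
Step 6: +1 fires, +1 burnt (F count now 1)
Step 7: +0 fires, +1 burnt (F count now 0)
Fire out after step 7
Initially T: 20, now '.': 22
Total burnt (originally-T cells now '.'): 12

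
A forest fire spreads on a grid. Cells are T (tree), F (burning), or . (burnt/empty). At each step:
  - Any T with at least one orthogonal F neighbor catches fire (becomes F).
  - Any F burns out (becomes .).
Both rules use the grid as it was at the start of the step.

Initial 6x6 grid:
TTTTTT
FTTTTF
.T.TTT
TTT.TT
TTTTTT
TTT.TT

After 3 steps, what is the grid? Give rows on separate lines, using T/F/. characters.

Step 1: 5 trees catch fire, 2 burn out
  FTTTTF
  .FTTF.
  .T.TTF
  TTT.TT
  TTTTTT
  TTT.TT
Step 2: 7 trees catch fire, 5 burn out
  .FTTF.
  ..FF..
  .F.TF.
  TTT.TF
  TTTTTT
  TTT.TT
Step 3: 6 trees catch fire, 7 burn out
  ..FF..
  ......
  ...F..
  TFT.F.
  TTTTTF
  TTT.TT

..FF..
......
...F..
TFT.F.
TTTTTF
TTT.TT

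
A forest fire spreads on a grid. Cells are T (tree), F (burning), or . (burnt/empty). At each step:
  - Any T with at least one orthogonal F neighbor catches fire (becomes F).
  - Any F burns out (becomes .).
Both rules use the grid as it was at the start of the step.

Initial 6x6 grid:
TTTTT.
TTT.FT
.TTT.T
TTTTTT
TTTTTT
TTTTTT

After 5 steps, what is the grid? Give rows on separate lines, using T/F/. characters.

Step 1: 2 trees catch fire, 1 burn out
  TTTTF.
  TTT..F
  .TTT.T
  TTTTTT
  TTTTTT
  TTTTTT
Step 2: 2 trees catch fire, 2 burn out
  TTTF..
  TTT...
  .TTT.F
  TTTTTT
  TTTTTT
  TTTTTT
Step 3: 2 trees catch fire, 2 burn out
  TTF...
  TTT...
  .TTT..
  TTTTTF
  TTTTTT
  TTTTTT
Step 4: 4 trees catch fire, 2 burn out
  TF....
  TTF...
  .TTT..
  TTTTF.
  TTTTTF
  TTTTTT
Step 5: 6 trees catch fire, 4 burn out
  F.....
  TF....
  .TFT..
  TTTF..
  TTTTF.
  TTTTTF

F.....
TF....
.TFT..
TTTF..
TTTTF.
TTTTTF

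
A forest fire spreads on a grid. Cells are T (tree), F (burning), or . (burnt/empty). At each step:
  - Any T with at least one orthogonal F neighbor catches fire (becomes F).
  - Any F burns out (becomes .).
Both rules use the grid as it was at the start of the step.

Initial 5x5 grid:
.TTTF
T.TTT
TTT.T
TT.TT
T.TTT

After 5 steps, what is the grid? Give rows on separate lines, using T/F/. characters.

Step 1: 2 trees catch fire, 1 burn out
  .TTF.
  T.TTF
  TTT.T
  TT.TT
  T.TTT
Step 2: 3 trees catch fire, 2 burn out
  .TF..
  T.TF.
  TTT.F
  TT.TT
  T.TTT
Step 3: 3 trees catch fire, 3 burn out
  .F...
  T.F..
  TTT..
  TT.TF
  T.TTT
Step 4: 3 trees catch fire, 3 burn out
  .....
  T....
  TTF..
  TT.F.
  T.TTF
Step 5: 2 trees catch fire, 3 burn out
  .....
  T....
  TF...
  TT...
  T.TF.

.....
T....
TF...
TT...
T.TF.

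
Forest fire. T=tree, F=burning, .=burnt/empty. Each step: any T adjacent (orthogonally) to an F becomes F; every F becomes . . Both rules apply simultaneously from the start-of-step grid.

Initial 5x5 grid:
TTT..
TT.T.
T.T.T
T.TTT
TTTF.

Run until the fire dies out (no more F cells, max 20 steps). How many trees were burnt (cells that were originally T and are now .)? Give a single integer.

Step 1: +2 fires, +1 burnt (F count now 2)
Step 2: +3 fires, +2 burnt (F count now 3)
Step 3: +3 fires, +3 burnt (F count now 3)
Step 4: +1 fires, +3 burnt (F count now 1)
Step 5: +1 fires, +1 burnt (F count now 1)
Step 6: +1 fires, +1 burnt (F count now 1)
Step 7: +2 fires, +1 burnt (F count now 2)
Step 8: +1 fires, +2 burnt (F count now 1)
Step 9: +1 fires, +1 burnt (F count now 1)
Step 10: +0 fires, +1 burnt (F count now 0)
Fire out after step 10
Initially T: 16, now '.': 24
Total burnt (originally-T cells now '.'): 15

Answer: 15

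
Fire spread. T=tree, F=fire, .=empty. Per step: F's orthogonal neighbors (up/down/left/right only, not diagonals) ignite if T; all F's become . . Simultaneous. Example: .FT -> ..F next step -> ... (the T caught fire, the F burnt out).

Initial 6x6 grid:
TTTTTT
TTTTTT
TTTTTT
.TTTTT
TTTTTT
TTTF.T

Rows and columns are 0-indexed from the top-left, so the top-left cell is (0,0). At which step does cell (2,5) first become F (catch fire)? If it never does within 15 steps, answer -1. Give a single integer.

Step 1: cell (2,5)='T' (+2 fires, +1 burnt)
Step 2: cell (2,5)='T' (+4 fires, +2 burnt)
Step 3: cell (2,5)='T' (+6 fires, +4 burnt)
Step 4: cell (2,5)='T' (+7 fires, +6 burnt)
Step 5: cell (2,5)='F' (+5 fires, +7 burnt)
  -> target ignites at step 5
Step 6: cell (2,5)='.' (+5 fires, +5 burnt)
Step 7: cell (2,5)='.' (+3 fires, +5 burnt)
Step 8: cell (2,5)='.' (+1 fires, +3 burnt)
Step 9: cell (2,5)='.' (+0 fires, +1 burnt)
  fire out at step 9

5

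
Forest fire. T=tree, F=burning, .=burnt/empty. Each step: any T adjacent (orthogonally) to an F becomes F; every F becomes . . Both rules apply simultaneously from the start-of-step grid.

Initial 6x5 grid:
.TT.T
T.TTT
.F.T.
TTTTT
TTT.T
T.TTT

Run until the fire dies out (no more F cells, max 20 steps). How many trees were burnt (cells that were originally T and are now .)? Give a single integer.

Answer: 20

Derivation:
Step 1: +1 fires, +1 burnt (F count now 1)
Step 2: +3 fires, +1 burnt (F count now 3)
Step 3: +3 fires, +3 burnt (F count now 3)
Step 4: +4 fires, +3 burnt (F count now 4)
Step 5: +3 fires, +4 burnt (F count now 3)
Step 6: +3 fires, +3 burnt (F count now 3)
Step 7: +2 fires, +3 burnt (F count now 2)
Step 8: +1 fires, +2 burnt (F count now 1)
Step 9: +0 fires, +1 burnt (F count now 0)
Fire out after step 9
Initially T: 21, now '.': 29
Total burnt (originally-T cells now '.'): 20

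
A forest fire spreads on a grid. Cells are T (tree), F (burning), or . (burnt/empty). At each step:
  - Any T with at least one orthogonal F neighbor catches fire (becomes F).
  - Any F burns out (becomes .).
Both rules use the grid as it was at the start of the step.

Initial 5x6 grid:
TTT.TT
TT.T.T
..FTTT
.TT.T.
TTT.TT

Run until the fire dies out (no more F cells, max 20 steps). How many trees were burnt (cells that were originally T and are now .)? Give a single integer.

Answer: 15

Derivation:
Step 1: +2 fires, +1 burnt (F count now 2)
Step 2: +4 fires, +2 burnt (F count now 4)
Step 3: +3 fires, +4 burnt (F count now 3)
Step 4: +3 fires, +3 burnt (F count now 3)
Step 5: +2 fires, +3 burnt (F count now 2)
Step 6: +1 fires, +2 burnt (F count now 1)
Step 7: +0 fires, +1 burnt (F count now 0)
Fire out after step 7
Initially T: 20, now '.': 25
Total burnt (originally-T cells now '.'): 15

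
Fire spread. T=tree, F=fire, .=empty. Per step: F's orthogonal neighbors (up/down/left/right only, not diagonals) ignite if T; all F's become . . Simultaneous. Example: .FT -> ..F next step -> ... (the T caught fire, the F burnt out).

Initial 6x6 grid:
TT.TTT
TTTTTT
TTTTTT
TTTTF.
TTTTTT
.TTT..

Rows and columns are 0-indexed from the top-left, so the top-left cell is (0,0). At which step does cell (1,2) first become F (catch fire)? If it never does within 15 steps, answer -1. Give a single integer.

Step 1: cell (1,2)='T' (+3 fires, +1 burnt)
Step 2: cell (1,2)='T' (+6 fires, +3 burnt)
Step 3: cell (1,2)='T' (+7 fires, +6 burnt)
Step 4: cell (1,2)='F' (+7 fires, +7 burnt)
  -> target ignites at step 4
Step 5: cell (1,2)='.' (+4 fires, +7 burnt)
Step 6: cell (1,2)='.' (+2 fires, +4 burnt)
Step 7: cell (1,2)='.' (+1 fires, +2 burnt)
Step 8: cell (1,2)='.' (+0 fires, +1 burnt)
  fire out at step 8

4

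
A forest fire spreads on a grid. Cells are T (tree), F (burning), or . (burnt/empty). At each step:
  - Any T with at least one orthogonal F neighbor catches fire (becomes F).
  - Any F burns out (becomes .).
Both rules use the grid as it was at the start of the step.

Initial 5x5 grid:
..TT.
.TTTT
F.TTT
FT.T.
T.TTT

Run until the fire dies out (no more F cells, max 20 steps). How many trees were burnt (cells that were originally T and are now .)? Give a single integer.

Answer: 2

Derivation:
Step 1: +2 fires, +2 burnt (F count now 2)
Step 2: +0 fires, +2 burnt (F count now 0)
Fire out after step 2
Initially T: 15, now '.': 12
Total burnt (originally-T cells now '.'): 2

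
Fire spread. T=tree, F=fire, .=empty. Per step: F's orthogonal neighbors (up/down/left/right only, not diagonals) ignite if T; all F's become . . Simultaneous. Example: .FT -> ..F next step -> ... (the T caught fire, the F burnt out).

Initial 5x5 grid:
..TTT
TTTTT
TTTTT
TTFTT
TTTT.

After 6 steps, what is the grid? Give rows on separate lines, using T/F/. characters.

Step 1: 4 trees catch fire, 1 burn out
  ..TTT
  TTTTT
  TTFTT
  TF.FT
  TTFT.
Step 2: 7 trees catch fire, 4 burn out
  ..TTT
  TTFTT
  TF.FT
  F...F
  TF.F.
Step 3: 6 trees catch fire, 7 burn out
  ..FTT
  TF.FT
  F...F
  .....
  F....
Step 4: 3 trees catch fire, 6 burn out
  ...FT
  F...F
  .....
  .....
  .....
Step 5: 1 trees catch fire, 3 burn out
  ....F
  .....
  .....
  .....
  .....
Step 6: 0 trees catch fire, 1 burn out
  .....
  .....
  .....
  .....
  .....

.....
.....
.....
.....
.....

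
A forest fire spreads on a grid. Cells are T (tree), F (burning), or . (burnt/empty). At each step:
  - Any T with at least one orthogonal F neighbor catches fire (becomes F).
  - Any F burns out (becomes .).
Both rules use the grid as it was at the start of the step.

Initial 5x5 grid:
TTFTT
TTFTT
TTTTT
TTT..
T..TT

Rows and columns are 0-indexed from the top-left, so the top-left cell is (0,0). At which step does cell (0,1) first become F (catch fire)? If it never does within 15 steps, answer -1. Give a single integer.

Step 1: cell (0,1)='F' (+5 fires, +2 burnt)
  -> target ignites at step 1
Step 2: cell (0,1)='.' (+7 fires, +5 burnt)
Step 3: cell (0,1)='.' (+3 fires, +7 burnt)
Step 4: cell (0,1)='.' (+1 fires, +3 burnt)
Step 5: cell (0,1)='.' (+1 fires, +1 burnt)
Step 6: cell (0,1)='.' (+0 fires, +1 burnt)
  fire out at step 6

1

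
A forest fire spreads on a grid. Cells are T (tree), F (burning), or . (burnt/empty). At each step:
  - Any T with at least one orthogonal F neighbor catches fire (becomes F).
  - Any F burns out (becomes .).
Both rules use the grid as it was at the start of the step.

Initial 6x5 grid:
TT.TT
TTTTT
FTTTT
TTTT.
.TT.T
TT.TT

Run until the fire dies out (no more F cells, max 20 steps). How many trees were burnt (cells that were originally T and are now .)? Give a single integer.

Answer: 21

Derivation:
Step 1: +3 fires, +1 burnt (F count now 3)
Step 2: +4 fires, +3 burnt (F count now 4)
Step 3: +5 fires, +4 burnt (F count now 5)
Step 4: +5 fires, +5 burnt (F count now 5)
Step 5: +3 fires, +5 burnt (F count now 3)
Step 6: +1 fires, +3 burnt (F count now 1)
Step 7: +0 fires, +1 burnt (F count now 0)
Fire out after step 7
Initially T: 24, now '.': 27
Total burnt (originally-T cells now '.'): 21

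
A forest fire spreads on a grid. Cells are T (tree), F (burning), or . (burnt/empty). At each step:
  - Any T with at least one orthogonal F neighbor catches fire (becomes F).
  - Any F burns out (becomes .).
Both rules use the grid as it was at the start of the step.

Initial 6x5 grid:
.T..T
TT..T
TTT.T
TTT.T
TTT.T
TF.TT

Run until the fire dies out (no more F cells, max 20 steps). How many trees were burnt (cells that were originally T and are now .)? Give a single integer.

Step 1: +2 fires, +1 burnt (F count now 2)
Step 2: +3 fires, +2 burnt (F count now 3)
Step 3: +3 fires, +3 burnt (F count now 3)
Step 4: +3 fires, +3 burnt (F count now 3)
Step 5: +2 fires, +3 burnt (F count now 2)
Step 6: +0 fires, +2 burnt (F count now 0)
Fire out after step 6
Initially T: 20, now '.': 23
Total burnt (originally-T cells now '.'): 13

Answer: 13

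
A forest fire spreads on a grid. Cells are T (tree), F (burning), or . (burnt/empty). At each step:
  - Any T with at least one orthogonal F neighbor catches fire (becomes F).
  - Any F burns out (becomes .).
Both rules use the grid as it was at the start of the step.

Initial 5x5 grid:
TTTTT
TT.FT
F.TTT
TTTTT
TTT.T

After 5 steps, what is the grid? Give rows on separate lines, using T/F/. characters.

Step 1: 5 trees catch fire, 2 burn out
  TTTFT
  FT..F
  ..TFT
  FTTTT
  TTT.T
Step 2: 9 trees catch fire, 5 burn out
  FTF.F
  .F...
  ..F.F
  .FTFT
  FTT.T
Step 3: 4 trees catch fire, 9 burn out
  .F...
  .....
  .....
  ..F.F
  .FT.T
Step 4: 2 trees catch fire, 4 burn out
  .....
  .....
  .....
  .....
  ..F.F
Step 5: 0 trees catch fire, 2 burn out
  .....
  .....
  .....
  .....
  .....

.....
.....
.....
.....
.....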